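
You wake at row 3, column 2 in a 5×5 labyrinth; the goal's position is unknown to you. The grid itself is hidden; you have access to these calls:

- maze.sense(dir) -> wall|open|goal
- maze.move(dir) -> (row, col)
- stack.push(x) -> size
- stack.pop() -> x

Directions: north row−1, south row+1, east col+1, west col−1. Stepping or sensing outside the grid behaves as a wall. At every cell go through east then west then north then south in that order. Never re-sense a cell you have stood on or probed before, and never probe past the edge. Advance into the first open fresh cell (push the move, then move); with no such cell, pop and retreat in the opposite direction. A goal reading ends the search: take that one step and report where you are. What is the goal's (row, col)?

;; 1. maze.sense(dir='east') -> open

;; 2. stack.push(x='east') -> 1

;; 3. maze.move(dir='east') -> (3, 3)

;; 4. maze.sense(dir='east') -> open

;; 5. stack.push(x='east') -> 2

;; 6. maze.move(dir='east') -> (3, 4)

;; 7. maze.sense(dir='north') -> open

;; 8. stack.push(x='north') -> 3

;; 9. maze.move(dir='north') -> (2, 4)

;; 10. maze.sense(dir='west') -> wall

;; 11. maze.sense(dir='north') -> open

;; 12. stack.push(x='north') -> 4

;; 13. maze.move(dir='north') -> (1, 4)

;; 14. maze.sense(dir='west') -> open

;; 15. stack.push(x='west') -> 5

;; 16. maze.move(dir='west') -> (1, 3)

;; 17. maze.sense(dir='west') -> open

;; 18. stack.push(x='west') -> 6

;; 19. maze.move(dir='west') -> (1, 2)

;; 20. maze.sense(dir='west') -> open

;; 21. stack.push(x='west') -> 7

;; 22. maze.move(dir='west') -> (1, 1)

;; 23. maze.sense(dir='west') -> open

;; 24. stack.push(x='west') -> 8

;; 25. maze.move(dir='west') -> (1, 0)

;; 26. maze.sense(dir='north') -> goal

;; 27. maze.move(dir='north') -> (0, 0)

Answer: (0, 0)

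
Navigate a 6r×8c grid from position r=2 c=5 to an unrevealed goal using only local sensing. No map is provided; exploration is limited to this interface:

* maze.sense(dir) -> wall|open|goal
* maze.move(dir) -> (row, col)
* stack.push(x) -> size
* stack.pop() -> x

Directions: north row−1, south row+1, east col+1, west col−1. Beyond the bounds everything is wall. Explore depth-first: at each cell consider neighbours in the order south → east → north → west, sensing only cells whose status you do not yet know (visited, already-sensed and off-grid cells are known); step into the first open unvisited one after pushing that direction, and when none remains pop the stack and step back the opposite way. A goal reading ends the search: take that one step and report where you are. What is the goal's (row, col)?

I call maze.sense on dir→south, yielding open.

Calling stack.push on x→south, and see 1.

Using maze.move on dir→south, : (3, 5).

Invoking maze.sense on dir→south, yielding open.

I try stack.push on x→south, and see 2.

I call maze.move on dir→south, : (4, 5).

I run maze.sense on dir→south, and see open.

Next I call stack.push on x→south, yielding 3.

I run maze.move on dir→south, which returns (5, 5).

I use maze.sense on dir→east, yielding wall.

Invoking maze.sense on dir→west, which returns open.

Then stack.push on x→west, giving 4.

Invoking maze.move on dir→west, giving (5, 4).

I invoke maze.sense on dir→north, and get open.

I use stack.push on x→north, yielding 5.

I invoke maze.move on dir→north, giving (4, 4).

I run maze.sense on dir→north, which returns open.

Using stack.push on x→north, : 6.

Calling maze.move on dir→north, giving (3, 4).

Invoking maze.sense on dir→north, and observe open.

Now I run stack.push on x→north, giving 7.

Then maze.move on dir→north, and observe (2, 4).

Now I run maze.sense on dir→north, giving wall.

Calling maze.sense on dir→west, — result: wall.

Next I call stack.pop(), → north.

I invoke maze.move on dir→south, → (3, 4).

Using maze.sense on dir→west, yielding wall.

I run stack.pop(), and observe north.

Using maze.move on dir→south, yielding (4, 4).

Then maze.sense on dir→west, yielding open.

I use stack.push on x→west, and observe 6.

I call maze.move on dir→west, and see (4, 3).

I try maze.sense on dir→south, which returns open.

I try stack.push on x→south, which returns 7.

Invoking maze.move on dir→south, yielding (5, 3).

I call maze.sense on dir→west, → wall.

Using stack.pop(), and see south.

Then maze.move on dir→north, and see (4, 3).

I run maze.sense on dir→west, which returns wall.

I try stack.pop(), — result: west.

Using maze.move on dir→east, and observe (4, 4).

I invoke stack.pop, and get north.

Using maze.move on dir→south, and get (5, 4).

Next I call stack.pop(), → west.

Invoking maze.move on dir→east, : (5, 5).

Invoking stack.pop, yielding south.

Then maze.move on dir→north, yielding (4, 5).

I use maze.sense on dir→east, and see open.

I try stack.push on x→east, which returns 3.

Calling maze.move on dir→east, and see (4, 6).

I invoke maze.sense on dir→east, which returns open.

I invoke stack.push on x→east, and get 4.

Then maze.move on dir→east, giving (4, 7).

I call maze.sense on dir→south, and see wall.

Now I run maze.sense on dir→north, yielding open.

Invoking stack.push on x→north, — result: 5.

I invoke maze.move on dir→north, and see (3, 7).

Next I call maze.sense on dir→north, and observe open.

I run stack.push on x→north, yielding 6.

Next I call maze.move on dir→north, giving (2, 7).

Next I call maze.sense on dir→north, which returns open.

Calling stack.push on x→north, yielding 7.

Next I call maze.move on dir→north, and observe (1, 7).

I try maze.sense on dir→north, and observe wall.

I use maze.sense on dir→west, which returns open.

I run stack.push on x→west, giving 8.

Now I run maze.move on dir→west, : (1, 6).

I run maze.sense on dir→south, and see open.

I call stack.push on x→south, yielding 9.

I run maze.move on dir→south, and see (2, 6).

I use maze.sense on dir→south, which returns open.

Invoking stack.push on x→south, : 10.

I invoke maze.move on dir→south, and see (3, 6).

Next I call stack.pop, and see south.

I use maze.move on dir→north, yielding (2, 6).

I call stack.pop(), and see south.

I invoke maze.move on dir→north, and get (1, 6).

I run maze.sense on dir→north, giving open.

I run stack.push on x→north, → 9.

I run maze.move on dir→north, — result: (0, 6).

Invoking maze.sense on dir→west, which returns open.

I run stack.push on x→west, — result: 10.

Next I call maze.move on dir→west, which returns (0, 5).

Then maze.sense on dir→south, and get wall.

I use maze.sense on dir→west, and see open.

I call stack.push on x→west, → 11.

I use maze.move on dir→west, yielding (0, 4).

I invoke maze.sense on dir→west, which returns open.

I try stack.push on x→west, and get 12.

I call maze.move on dir→west, and see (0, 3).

Calling maze.sense on dir→south, giving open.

Next I call stack.push on x→south, : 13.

I run maze.move on dir→south, and get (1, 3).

Next I call maze.sense on dir→west, giving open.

Calling stack.push on x→west, and observe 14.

Using maze.move on dir→west, → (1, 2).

I invoke maze.sense on dir→south, and observe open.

I try stack.push on x→south, and observe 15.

I try maze.move on dir→south, which returns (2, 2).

I invoke maze.sense on dir→south, — result: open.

Next I call stack.push on x→south, and get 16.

Then maze.move on dir→south, and see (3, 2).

I invoke maze.sense on dir→west, → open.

Now I run stack.push on x→west, : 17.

Now I run maze.move on dir→west, → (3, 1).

I run maze.sense on dir→south, — result: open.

Using stack.push on x→south, which returns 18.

Then maze.move on dir→south, and observe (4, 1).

I try maze.sense on dir→south, giving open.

I try stack.push on x→south, giving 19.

Now I run maze.move on dir→south, — result: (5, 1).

Invoking maze.sense on dir→west, : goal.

I invoke maze.move on dir→west, which returns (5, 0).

Answer: (5, 0)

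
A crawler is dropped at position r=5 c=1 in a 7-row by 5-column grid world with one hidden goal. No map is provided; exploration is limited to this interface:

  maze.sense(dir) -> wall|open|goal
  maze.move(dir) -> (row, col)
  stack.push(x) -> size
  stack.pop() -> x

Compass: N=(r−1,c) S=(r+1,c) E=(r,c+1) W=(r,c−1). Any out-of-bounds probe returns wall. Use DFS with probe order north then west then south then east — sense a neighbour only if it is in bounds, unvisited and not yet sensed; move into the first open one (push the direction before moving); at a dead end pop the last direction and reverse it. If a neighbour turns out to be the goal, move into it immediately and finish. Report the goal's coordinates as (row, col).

Step: sense[dir='north']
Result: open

Step: push[x='north']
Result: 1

Step: move[dir='north']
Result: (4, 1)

Step: sense[dir='north']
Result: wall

Step: sense[dir='west']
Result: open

Step: push[x='west']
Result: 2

Step: move[dir='west']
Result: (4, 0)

Step: sense[dir='north']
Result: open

Step: push[x='north']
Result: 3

Step: move[dir='north']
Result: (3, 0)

Step: sense[dir='north']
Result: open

Step: push[x='north']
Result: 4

Step: move[dir='north']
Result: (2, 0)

Step: sense[dir='north']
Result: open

Step: push[x='north']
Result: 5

Step: move[dir='north']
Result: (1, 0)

Step: sense[dir='north']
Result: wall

Step: sense[dir='east']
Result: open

Step: push[x='east']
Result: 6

Step: move[dir='east']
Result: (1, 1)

Step: sense[dir='north']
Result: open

Step: push[x='north']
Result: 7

Step: move[dir='north']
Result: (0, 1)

Step: sense[dir='east']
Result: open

Step: push[x='east']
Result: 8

Step: move[dir='east']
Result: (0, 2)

Step: sense[dir='south']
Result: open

Step: push[x='south']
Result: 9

Step: move[dir='south']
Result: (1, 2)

Step: sense[dir='south']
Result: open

Step: push[x='south']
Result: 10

Step: move[dir='south']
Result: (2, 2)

Step: sense[dir='west']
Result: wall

Step: sense[dir='south']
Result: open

Step: push[x='south']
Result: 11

Step: move[dir='south']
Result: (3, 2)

Step: sense[dir='south']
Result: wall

Step: sense[dir='east']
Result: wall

Step: pop[]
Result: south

Step: move[dir='north']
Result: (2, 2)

Step: sense[dir='east']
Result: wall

Step: pop[]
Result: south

Step: move[dir='north']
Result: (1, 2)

Step: sense[dir='east']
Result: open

Step: push[x='east']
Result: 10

Step: move[dir='east']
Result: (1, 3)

Step: sense[dir='north']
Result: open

Step: push[x='north']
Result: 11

Step: move[dir='north']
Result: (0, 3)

Step: sense[dir='east']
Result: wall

Step: pop[]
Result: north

Step: move[dir='south']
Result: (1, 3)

Step: sense[dir='east']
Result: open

Step: push[x='east']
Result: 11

Step: move[dir='east']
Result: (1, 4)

Step: sense[dir='south']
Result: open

Step: push[x='south']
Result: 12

Step: move[dir='south']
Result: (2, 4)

Step: sense[dir='south']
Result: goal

Step: move[dir='south']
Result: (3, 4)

Answer: (3, 4)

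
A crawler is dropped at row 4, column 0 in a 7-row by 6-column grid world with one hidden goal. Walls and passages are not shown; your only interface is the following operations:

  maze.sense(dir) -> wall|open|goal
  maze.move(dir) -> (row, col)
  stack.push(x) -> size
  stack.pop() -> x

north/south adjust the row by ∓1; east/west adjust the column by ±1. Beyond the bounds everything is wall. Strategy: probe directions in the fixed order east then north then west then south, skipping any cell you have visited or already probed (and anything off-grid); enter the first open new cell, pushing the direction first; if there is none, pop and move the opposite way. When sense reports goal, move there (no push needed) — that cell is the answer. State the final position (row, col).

~$ maze.sense dir→east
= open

~$ stack.push x→east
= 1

~$ maze.move dir→east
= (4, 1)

~$ maze.sense dir→east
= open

~$ stack.push x→east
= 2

~$ maze.move dir→east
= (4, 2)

~$ maze.sense dir→east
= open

~$ stack.push x→east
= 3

~$ maze.move dir→east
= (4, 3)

~$ maze.sense dir→east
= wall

~$ maze.sense dir→north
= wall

~$ maze.sense dir→south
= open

~$ stack.push x→south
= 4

~$ maze.move dir→south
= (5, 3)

~$ maze.sense dir→east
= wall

~$ maze.sense dir→west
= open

~$ stack.push x→west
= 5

~$ maze.move dir→west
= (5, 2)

~$ maze.sense dir→west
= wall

~$ maze.sense dir→south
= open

~$ stack.push x→south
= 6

~$ maze.move dir→south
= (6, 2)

~$ maze.sense dir→east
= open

~$ stack.push x→east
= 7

~$ maze.move dir→east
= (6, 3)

~$ maze.sense dir→east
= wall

~$ stack.pop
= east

~$ maze.move dir→west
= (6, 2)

~$ maze.sense dir→west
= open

~$ stack.push x→west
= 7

~$ maze.move dir→west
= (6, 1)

~$ maze.sense dir→west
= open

~$ stack.push x→west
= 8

~$ maze.move dir→west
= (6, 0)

~$ maze.sense dir→north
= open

~$ stack.push x→north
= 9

~$ maze.move dir→north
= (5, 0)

~$ stack.pop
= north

~$ maze.move dir→south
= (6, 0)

~$ stack.pop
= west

~$ maze.move dir→east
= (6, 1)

~$ stack.pop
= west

~$ maze.move dir→east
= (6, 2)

~$ stack.pop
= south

~$ maze.move dir→north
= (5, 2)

~$ stack.pop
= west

~$ maze.move dir→east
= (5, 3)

~$ stack.pop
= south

~$ maze.move dir→north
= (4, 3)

~$ stack.pop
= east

~$ maze.move dir→west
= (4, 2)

~$ maze.sense dir→north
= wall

~$ stack.pop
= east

~$ maze.move dir→west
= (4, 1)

~$ maze.sense dir→north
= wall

~$ stack.pop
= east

~$ maze.move dir→west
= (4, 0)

~$ maze.sense dir→north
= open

~$ stack.push x→north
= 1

~$ maze.move dir→north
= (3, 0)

~$ maze.sense dir→north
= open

~$ stack.push x→north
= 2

~$ maze.move dir→north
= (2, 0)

~$ maze.sense dir→east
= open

~$ stack.push x→east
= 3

~$ maze.move dir→east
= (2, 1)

~$ maze.sense dir→east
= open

~$ stack.push x→east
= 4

~$ maze.move dir→east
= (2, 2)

~$ maze.sense dir→east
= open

~$ stack.push x→east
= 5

~$ maze.move dir→east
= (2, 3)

~$ maze.sense dir→east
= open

~$ stack.push x→east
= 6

~$ maze.move dir→east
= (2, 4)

~$ maze.sense dir→east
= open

~$ stack.push x→east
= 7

~$ maze.move dir→east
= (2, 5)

~$ maze.sense dir→north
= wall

~$ maze.sense dir→south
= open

~$ stack.push x→south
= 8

~$ maze.move dir→south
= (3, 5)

~$ maze.sense dir→west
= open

~$ stack.push x→west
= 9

~$ maze.move dir→west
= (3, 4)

~$ stack.pop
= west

~$ maze.move dir→east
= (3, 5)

~$ maze.sense dir→south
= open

~$ stack.push x→south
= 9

~$ maze.move dir→south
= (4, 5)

~$ maze.sense dir→south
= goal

~$ maze.move dir→south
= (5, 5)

Answer: (5, 5)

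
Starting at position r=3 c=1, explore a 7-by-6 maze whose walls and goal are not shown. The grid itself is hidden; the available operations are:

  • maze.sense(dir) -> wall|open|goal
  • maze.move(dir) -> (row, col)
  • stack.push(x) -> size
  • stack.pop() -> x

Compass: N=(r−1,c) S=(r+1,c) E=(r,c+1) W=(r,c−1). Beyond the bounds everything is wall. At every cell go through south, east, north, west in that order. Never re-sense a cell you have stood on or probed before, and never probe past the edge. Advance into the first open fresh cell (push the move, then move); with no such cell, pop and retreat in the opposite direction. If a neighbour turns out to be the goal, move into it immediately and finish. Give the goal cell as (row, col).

;; maze.sense(dir: south) -> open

;; stack.push(x: south) -> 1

;; maze.move(dir: south) -> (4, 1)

;; maze.sense(dir: south) -> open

;; stack.push(x: south) -> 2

;; maze.move(dir: south) -> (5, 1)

;; maze.sense(dir: south) -> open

;; stack.push(x: south) -> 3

;; maze.move(dir: south) -> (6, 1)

;; maze.sense(dir: east) -> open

;; stack.push(x: east) -> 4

;; maze.move(dir: east) -> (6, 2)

;; maze.sense(dir: east) -> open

;; stack.push(x: east) -> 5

;; maze.move(dir: east) -> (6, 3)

;; maze.sense(dir: east) -> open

;; stack.push(x: east) -> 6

;; maze.move(dir: east) -> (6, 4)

;; maze.sense(dir: east) -> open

;; stack.push(x: east) -> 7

;; maze.move(dir: east) -> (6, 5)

;; maze.sense(dir: north) -> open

;; stack.push(x: north) -> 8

;; maze.move(dir: north) -> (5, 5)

;; maze.sense(dir: north) -> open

;; stack.push(x: north) -> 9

;; maze.move(dir: north) -> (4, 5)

;; maze.sense(dir: north) -> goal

;; maze.move(dir: north) -> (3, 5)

Answer: (3, 5)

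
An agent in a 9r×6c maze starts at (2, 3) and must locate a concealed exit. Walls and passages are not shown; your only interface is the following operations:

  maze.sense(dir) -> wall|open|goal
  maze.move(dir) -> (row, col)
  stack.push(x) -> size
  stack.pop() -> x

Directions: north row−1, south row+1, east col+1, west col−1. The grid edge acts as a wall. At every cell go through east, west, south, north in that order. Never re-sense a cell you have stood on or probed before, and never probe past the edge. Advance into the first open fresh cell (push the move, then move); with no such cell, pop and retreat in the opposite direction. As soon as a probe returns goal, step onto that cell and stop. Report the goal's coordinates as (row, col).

>> maze.sense(dir=east)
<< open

>> stack.push(x=east)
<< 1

>> maze.move(dir=east)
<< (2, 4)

>> maze.sense(dir=east)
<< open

>> stack.push(x=east)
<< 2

>> maze.move(dir=east)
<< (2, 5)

>> maze.sense(dir=south)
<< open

>> stack.push(x=south)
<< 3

>> maze.move(dir=south)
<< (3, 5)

>> maze.sense(dir=west)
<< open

>> stack.push(x=west)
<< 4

>> maze.move(dir=west)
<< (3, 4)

>> maze.sense(dir=west)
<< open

>> stack.push(x=west)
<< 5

>> maze.move(dir=west)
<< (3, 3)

>> maze.sense(dir=west)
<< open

>> stack.push(x=west)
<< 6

>> maze.move(dir=west)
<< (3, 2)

>> maze.sense(dir=west)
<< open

>> stack.push(x=west)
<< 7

>> maze.move(dir=west)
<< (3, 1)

>> maze.sense(dir=west)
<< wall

>> maze.sense(dir=south)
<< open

>> stack.push(x=south)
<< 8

>> maze.move(dir=south)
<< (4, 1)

>> maze.sense(dir=east)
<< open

>> stack.push(x=east)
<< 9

>> maze.move(dir=east)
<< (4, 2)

>> maze.sense(dir=east)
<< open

>> stack.push(x=east)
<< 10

>> maze.move(dir=east)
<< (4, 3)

>> maze.sense(dir=east)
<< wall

>> maze.sense(dir=south)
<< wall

>> stack.pop()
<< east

>> maze.move(dir=west)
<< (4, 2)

>> maze.sense(dir=south)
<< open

>> stack.push(x=south)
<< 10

>> maze.move(dir=south)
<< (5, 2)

>> maze.sense(dir=west)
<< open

>> stack.push(x=west)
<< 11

>> maze.move(dir=west)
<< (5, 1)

>> maze.sense(dir=west)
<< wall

>> maze.sense(dir=south)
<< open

>> stack.push(x=south)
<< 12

>> maze.move(dir=south)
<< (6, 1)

>> maze.sense(dir=east)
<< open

>> stack.push(x=east)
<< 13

>> maze.move(dir=east)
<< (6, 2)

>> maze.sense(dir=east)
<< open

>> stack.push(x=east)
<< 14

>> maze.move(dir=east)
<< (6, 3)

>> maze.sense(dir=east)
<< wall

>> maze.sense(dir=south)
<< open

>> stack.push(x=south)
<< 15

>> maze.move(dir=south)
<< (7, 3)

>> maze.sense(dir=east)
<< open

>> stack.push(x=east)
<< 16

>> maze.move(dir=east)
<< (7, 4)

>> maze.sense(dir=east)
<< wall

>> maze.sense(dir=south)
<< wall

>> stack.pop()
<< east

>> maze.move(dir=west)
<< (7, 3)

>> maze.sense(dir=west)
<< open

>> stack.push(x=west)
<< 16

>> maze.move(dir=west)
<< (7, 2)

>> maze.sense(dir=west)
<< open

>> stack.push(x=west)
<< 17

>> maze.move(dir=west)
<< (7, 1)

>> maze.sense(dir=west)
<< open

>> stack.push(x=west)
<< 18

>> maze.move(dir=west)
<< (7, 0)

>> maze.sense(dir=south)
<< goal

>> maze.move(dir=south)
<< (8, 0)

Answer: (8, 0)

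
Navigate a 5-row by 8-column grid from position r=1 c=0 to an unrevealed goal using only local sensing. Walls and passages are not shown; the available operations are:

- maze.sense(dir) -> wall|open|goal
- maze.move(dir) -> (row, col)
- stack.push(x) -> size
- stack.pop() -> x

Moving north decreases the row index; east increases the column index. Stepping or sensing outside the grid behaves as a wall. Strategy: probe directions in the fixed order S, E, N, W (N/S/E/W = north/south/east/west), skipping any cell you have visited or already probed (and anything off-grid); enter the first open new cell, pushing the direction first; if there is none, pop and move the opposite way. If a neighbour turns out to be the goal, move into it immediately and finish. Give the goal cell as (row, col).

I use sense passing dir→south, and see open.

Invoking push passing x→south, which returns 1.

Then move passing dir→south, and get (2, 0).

I invoke sense passing dir→south, : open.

Calling push passing x→south, yielding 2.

Using move passing dir→south, and see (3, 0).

Now I run sense passing dir→south, → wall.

Calling sense passing dir→east, yielding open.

I use push passing x→east, yielding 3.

I invoke move passing dir→east, giving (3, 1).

Now I run sense passing dir→south, — result: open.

I invoke push passing x→south, and observe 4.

Invoking move passing dir→south, and see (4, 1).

Now I run sense passing dir→east, and get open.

I try push passing x→east, : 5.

Calling move passing dir→east, — result: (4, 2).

I try sense passing dir→east, and see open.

Now I run push passing x→east, → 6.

I use move passing dir→east, and observe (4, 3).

I invoke sense passing dir→east, and see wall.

I invoke sense passing dir→north, and get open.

Calling push passing x→north, giving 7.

Then move passing dir→north, → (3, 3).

Invoking sense passing dir→east, and get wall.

Now I run sense passing dir→north, and see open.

Then push passing x→north, giving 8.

I use move passing dir→north, → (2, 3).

Then sense passing dir→east, → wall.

I call sense passing dir→north, and get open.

Now I run push passing x→north, → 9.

I call move passing dir→north, → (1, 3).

Then sense passing dir→east, → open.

Calling push passing x→east, and observe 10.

I invoke move passing dir→east, giving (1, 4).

Now I run sense passing dir→east, and get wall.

I use sense passing dir→north, and observe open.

Invoking push passing x→north, and get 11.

Now I run move passing dir→north, giving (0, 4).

Then sense passing dir→east, → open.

Then push passing x→east, and get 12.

I call move passing dir→east, yielding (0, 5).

Now I run sense passing dir→east, and observe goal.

I try move passing dir→east, and get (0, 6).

Answer: (0, 6)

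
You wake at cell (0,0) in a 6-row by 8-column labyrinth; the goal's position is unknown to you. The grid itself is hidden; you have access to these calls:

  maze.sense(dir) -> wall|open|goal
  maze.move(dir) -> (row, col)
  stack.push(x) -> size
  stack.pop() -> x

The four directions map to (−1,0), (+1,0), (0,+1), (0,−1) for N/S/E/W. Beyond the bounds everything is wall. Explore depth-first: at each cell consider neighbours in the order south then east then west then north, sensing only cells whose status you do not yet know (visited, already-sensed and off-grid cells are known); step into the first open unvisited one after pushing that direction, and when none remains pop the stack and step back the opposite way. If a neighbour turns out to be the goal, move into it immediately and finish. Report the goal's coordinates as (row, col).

Using maze.sense passing south, which returns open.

I run stack.push passing south, — result: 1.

Calling maze.move passing south, giving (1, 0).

I call maze.sense passing south, : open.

Calling stack.push passing south, and get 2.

I try maze.move passing south, → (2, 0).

Then maze.sense passing south, and observe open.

Next I call stack.push passing south, → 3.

Now I run maze.move passing south, and get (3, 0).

I try maze.sense passing south, giving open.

Now I run stack.push passing south, and get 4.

Now I run maze.move passing south, giving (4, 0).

Then maze.sense passing south, and observe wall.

I invoke maze.sense passing east, → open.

I use stack.push passing east, → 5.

I use maze.move passing east, and get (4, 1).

I run maze.sense passing south, and get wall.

Now I run maze.sense passing east, yielding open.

Next I call stack.push passing east, which returns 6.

Using maze.move passing east, — result: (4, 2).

Next I call maze.sense passing south, giving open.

Next I call stack.push passing south, and observe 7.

Next I call maze.move passing south, and see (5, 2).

Using maze.sense passing east, → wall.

I run stack.pop, → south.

I call maze.move passing north, which returns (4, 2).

I try maze.sense passing east, and see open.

Then stack.push passing east, giving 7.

Invoking maze.move passing east, and observe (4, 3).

Invoking maze.sense passing east, and observe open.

I use stack.push passing east, : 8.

I use maze.move passing east, — result: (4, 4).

Invoking maze.sense passing south, and see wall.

Then maze.sense passing east, and observe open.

I try stack.push passing east, → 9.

Invoking maze.move passing east, and get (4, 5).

I run maze.sense passing south, and observe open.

Then stack.push passing south, giving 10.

I call maze.move passing south, giving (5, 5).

I invoke maze.sense passing east, → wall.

Now I run stack.pop(), : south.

Using maze.move passing north, and observe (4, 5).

I run maze.sense passing east, and observe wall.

I use maze.sense passing north, → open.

Using stack.push passing north, and observe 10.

I use maze.move passing north, which returns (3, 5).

Next I call maze.sense passing east, : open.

I run stack.push passing east, and get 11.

I invoke maze.move passing east, and see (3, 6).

I run maze.sense passing east, and see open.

I run stack.push passing east, : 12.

I try maze.move passing east, and get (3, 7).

Using maze.sense passing south, and observe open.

Invoking stack.push passing south, yielding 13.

I invoke maze.move passing south, → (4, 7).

Invoking maze.sense passing south, and observe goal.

I try maze.move passing south, and observe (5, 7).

Answer: (5, 7)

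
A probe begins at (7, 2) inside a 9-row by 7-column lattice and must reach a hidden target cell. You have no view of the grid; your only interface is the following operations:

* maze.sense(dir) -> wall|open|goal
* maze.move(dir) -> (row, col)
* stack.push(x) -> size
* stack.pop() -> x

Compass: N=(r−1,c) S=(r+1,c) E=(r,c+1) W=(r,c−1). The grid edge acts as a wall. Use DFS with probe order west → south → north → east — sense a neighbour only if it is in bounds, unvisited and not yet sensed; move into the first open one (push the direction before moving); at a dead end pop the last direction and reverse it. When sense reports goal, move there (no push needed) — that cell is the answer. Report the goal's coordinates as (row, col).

>>> maze.sense west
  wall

>>> maze.sense south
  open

>>> stack.push south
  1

>>> maze.move south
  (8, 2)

>>> maze.sense west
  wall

>>> maze.sense east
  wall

>>> stack.pop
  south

>>> maze.move north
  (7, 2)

>>> maze.sense north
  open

>>> stack.push north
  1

>>> maze.move north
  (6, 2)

>>> maze.sense west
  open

>>> stack.push west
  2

>>> maze.move west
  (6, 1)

>>> maze.sense west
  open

>>> stack.push west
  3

>>> maze.move west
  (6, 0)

>>> maze.sense south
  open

>>> stack.push south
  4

>>> maze.move south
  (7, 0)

>>> maze.sense south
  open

>>> stack.push south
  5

>>> maze.move south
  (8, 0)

>>> stack.pop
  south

>>> maze.move north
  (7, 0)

>>> stack.pop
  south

>>> maze.move north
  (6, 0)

>>> maze.sense north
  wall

>>> stack.pop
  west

>>> maze.move east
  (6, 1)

>>> maze.sense north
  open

>>> stack.push north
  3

>>> maze.move north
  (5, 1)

>>> maze.sense north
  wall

>>> maze.sense east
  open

>>> stack.push east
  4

>>> maze.move east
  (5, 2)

>>> maze.sense north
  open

>>> stack.push north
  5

>>> maze.move north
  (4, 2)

>>> maze.sense north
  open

>>> stack.push north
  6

>>> maze.move north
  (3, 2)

>>> maze.sense west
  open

>>> stack.push west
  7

>>> maze.move west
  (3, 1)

>>> maze.sense west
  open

>>> stack.push west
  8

>>> maze.move west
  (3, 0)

>>> maze.sense south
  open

>>> stack.push south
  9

>>> maze.move south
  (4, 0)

>>> stack.pop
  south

>>> maze.move north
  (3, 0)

>>> maze.sense north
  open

>>> stack.push north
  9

>>> maze.move north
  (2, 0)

>>> maze.sense north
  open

>>> stack.push north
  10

>>> maze.move north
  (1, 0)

>>> maze.sense north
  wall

>>> maze.sense east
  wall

>>> stack.pop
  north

>>> maze.move south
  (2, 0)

>>> maze.sense east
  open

>>> stack.push east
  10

>>> maze.move east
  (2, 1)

>>> maze.sense east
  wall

>>> stack.pop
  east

>>> maze.move west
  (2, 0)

>>> stack.pop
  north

>>> maze.move south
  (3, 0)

>>> stack.pop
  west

>>> maze.move east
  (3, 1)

>>> stack.pop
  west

>>> maze.move east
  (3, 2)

>>> maze.sense east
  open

>>> stack.push east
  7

>>> maze.move east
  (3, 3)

>>> maze.sense south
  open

>>> stack.push south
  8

>>> maze.move south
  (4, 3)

>>> maze.sense south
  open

>>> stack.push south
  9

>>> maze.move south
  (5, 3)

>>> maze.sense south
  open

>>> stack.push south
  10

>>> maze.move south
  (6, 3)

>>> maze.sense south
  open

>>> stack.push south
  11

>>> maze.move south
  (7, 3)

>>> maze.sense east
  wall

>>> stack.pop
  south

>>> maze.move north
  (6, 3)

>>> maze.sense east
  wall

>>> stack.pop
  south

>>> maze.move north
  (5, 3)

>>> maze.sense east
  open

>>> stack.push east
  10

>>> maze.move east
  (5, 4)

>>> maze.sense north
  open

>>> stack.push north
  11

>>> maze.move north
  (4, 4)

>>> maze.sense north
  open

>>> stack.push north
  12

>>> maze.move north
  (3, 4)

>>> maze.sense north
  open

>>> stack.push north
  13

>>> maze.move north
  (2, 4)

>>> maze.sense west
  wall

>>> maze.sense north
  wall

>>> maze.sense east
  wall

>>> stack.pop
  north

>>> maze.move south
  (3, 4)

>>> maze.sense east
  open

>>> stack.push east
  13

>>> maze.move east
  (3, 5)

>>> maze.sense south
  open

>>> stack.push south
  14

>>> maze.move south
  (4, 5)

>>> maze.sense south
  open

>>> stack.push south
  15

>>> maze.move south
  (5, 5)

>>> maze.sense south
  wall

>>> maze.sense east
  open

>>> stack.push east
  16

>>> maze.move east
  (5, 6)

>>> maze.sense south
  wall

>>> maze.sense north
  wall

>>> stack.pop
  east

>>> maze.move west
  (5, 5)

>>> stack.pop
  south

>>> maze.move north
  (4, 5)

>>> stack.pop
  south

>>> maze.move north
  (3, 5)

>>> maze.sense east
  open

>>> stack.push east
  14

>>> maze.move east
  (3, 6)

>>> maze.sense north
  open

>>> stack.push north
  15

>>> maze.move north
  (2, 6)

>>> maze.sense north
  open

>>> stack.push north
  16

>>> maze.move north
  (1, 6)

>>> maze.sense west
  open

>>> stack.push west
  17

>>> maze.move west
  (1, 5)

>>> maze.sense north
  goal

>>> maze.move north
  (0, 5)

Answer: (0, 5)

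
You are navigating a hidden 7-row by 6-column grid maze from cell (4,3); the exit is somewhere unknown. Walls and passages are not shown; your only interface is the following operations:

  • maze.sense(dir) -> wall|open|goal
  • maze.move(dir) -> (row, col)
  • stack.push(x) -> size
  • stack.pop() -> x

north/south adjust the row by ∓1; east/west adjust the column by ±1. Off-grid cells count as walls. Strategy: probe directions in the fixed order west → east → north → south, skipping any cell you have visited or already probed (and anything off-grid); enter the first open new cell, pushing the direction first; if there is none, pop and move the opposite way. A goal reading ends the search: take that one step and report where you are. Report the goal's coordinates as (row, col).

# maze.sense(dir=west) : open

# stack.push(x=west) : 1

# maze.move(dir=west) : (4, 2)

# maze.sense(dir=west) : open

# stack.push(x=west) : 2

# maze.move(dir=west) : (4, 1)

# maze.sense(dir=west) : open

# stack.push(x=west) : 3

# maze.move(dir=west) : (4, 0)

# maze.sense(dir=north) : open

# stack.push(x=north) : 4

# maze.move(dir=north) : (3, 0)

# maze.sense(dir=east) : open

# stack.push(x=east) : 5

# maze.move(dir=east) : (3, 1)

# maze.sense(dir=east) : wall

# maze.sense(dir=north) : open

# stack.push(x=north) : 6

# maze.move(dir=north) : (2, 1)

# maze.sense(dir=west) : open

# stack.push(x=west) : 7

# maze.move(dir=west) : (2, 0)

# maze.sense(dir=north) : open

# stack.push(x=north) : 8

# maze.move(dir=north) : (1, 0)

# maze.sense(dir=east) : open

# stack.push(x=east) : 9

# maze.move(dir=east) : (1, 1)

# maze.sense(dir=east) : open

# stack.push(x=east) : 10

# maze.move(dir=east) : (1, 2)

# maze.sense(dir=east) : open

# stack.push(x=east) : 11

# maze.move(dir=east) : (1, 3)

# maze.sense(dir=east) : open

# stack.push(x=east) : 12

# maze.move(dir=east) : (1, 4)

# maze.sense(dir=east) : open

# stack.push(x=east) : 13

# maze.move(dir=east) : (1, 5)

# maze.sense(dir=north) : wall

# maze.sense(dir=south) : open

# stack.push(x=south) : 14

# maze.move(dir=south) : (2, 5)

# maze.sense(dir=west) : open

# stack.push(x=west) : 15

# maze.move(dir=west) : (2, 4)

# maze.sense(dir=west) : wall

# maze.sense(dir=south) : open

# stack.push(x=south) : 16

# maze.move(dir=south) : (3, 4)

# maze.sense(dir=west) : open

# stack.push(x=west) : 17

# maze.move(dir=west) : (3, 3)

# stack.pop() : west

# maze.move(dir=east) : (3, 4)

# maze.sense(dir=east) : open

# stack.push(x=east) : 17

# maze.move(dir=east) : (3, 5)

# maze.sense(dir=south) : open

# stack.push(x=south) : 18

# maze.move(dir=south) : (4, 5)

# maze.sense(dir=west) : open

# stack.push(x=west) : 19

# maze.move(dir=west) : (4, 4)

# maze.sense(dir=south) : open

# stack.push(x=south) : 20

# maze.move(dir=south) : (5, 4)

# maze.sense(dir=west) : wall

# maze.sense(dir=east) : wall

# maze.sense(dir=south) : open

# stack.push(x=south) : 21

# maze.move(dir=south) : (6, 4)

# maze.sense(dir=west) : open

# stack.push(x=west) : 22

# maze.move(dir=west) : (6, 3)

# maze.sense(dir=west) : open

# stack.push(x=west) : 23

# maze.move(dir=west) : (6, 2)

# maze.sense(dir=west) : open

# stack.push(x=west) : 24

# maze.move(dir=west) : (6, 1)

# maze.sense(dir=west) : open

# stack.push(x=west) : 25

# maze.move(dir=west) : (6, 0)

# maze.sense(dir=north) : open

# stack.push(x=north) : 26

# maze.move(dir=north) : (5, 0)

# maze.sense(dir=east) : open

# stack.push(x=east) : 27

# maze.move(dir=east) : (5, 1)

# maze.sense(dir=east) : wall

# stack.pop() : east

# maze.move(dir=west) : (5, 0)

# stack.pop() : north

# maze.move(dir=south) : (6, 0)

# stack.pop() : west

# maze.move(dir=east) : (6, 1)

# stack.pop() : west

# maze.move(dir=east) : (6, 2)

# stack.pop() : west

# maze.move(dir=east) : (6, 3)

# stack.pop() : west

# maze.move(dir=east) : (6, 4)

# maze.sense(dir=east) : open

# stack.push(x=east) : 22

# maze.move(dir=east) : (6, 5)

# stack.pop() : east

# maze.move(dir=west) : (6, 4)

# stack.pop() : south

# maze.move(dir=north) : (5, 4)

# stack.pop() : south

# maze.move(dir=north) : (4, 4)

# stack.pop() : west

# maze.move(dir=east) : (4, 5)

# stack.pop() : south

# maze.move(dir=north) : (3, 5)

# stack.pop() : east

# maze.move(dir=west) : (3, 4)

# stack.pop() : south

# maze.move(dir=north) : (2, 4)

# stack.pop() : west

# maze.move(dir=east) : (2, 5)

# stack.pop() : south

# maze.move(dir=north) : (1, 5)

# stack.pop() : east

# maze.move(dir=west) : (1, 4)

# maze.sense(dir=north) : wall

# stack.pop() : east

# maze.move(dir=west) : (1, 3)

# maze.sense(dir=north) : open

# stack.push(x=north) : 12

# maze.move(dir=north) : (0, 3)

# maze.sense(dir=west) : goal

# maze.move(dir=west) : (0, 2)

Answer: (0, 2)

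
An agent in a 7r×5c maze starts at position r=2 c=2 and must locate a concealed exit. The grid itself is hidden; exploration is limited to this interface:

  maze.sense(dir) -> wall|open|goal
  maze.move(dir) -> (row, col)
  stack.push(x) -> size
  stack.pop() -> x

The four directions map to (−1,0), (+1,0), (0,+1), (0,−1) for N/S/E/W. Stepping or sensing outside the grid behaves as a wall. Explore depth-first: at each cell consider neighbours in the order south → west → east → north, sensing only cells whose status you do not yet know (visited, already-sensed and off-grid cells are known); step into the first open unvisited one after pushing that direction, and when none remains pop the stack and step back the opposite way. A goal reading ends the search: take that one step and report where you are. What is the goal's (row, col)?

→ maze.sense(dir→south)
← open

→ stack.push(x→south)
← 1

→ maze.move(dir→south)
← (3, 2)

→ maze.sense(dir→south)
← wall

→ maze.sense(dir→west)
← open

→ stack.push(x→west)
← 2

→ maze.move(dir→west)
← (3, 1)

→ maze.sense(dir→south)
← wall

→ maze.sense(dir→west)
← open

→ stack.push(x→west)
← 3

→ maze.move(dir→west)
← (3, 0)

→ maze.sense(dir→south)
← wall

→ maze.sense(dir→north)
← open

→ stack.push(x→north)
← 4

→ maze.move(dir→north)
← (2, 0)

→ maze.sense(dir→east)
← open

→ stack.push(x→east)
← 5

→ maze.move(dir→east)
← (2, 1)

→ maze.sense(dir→north)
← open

→ stack.push(x→north)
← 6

→ maze.move(dir→north)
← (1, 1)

→ maze.sense(dir→west)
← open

→ stack.push(x→west)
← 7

→ maze.move(dir→west)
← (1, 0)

→ maze.sense(dir→north)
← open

→ stack.push(x→north)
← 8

→ maze.move(dir→north)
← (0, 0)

→ maze.sense(dir→east)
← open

→ stack.push(x→east)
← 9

→ maze.move(dir→east)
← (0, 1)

→ maze.sense(dir→east)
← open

→ stack.push(x→east)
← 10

→ maze.move(dir→east)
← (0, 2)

→ maze.sense(dir→south)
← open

→ stack.push(x→south)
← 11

→ maze.move(dir→south)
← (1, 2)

→ maze.sense(dir→east)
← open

→ stack.push(x→east)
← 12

→ maze.move(dir→east)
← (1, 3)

→ maze.sense(dir→south)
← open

→ stack.push(x→south)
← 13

→ maze.move(dir→south)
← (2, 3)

→ maze.sense(dir→south)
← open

→ stack.push(x→south)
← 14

→ maze.move(dir→south)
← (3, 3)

→ maze.sense(dir→south)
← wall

→ maze.sense(dir→east)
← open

→ stack.push(x→east)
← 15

→ maze.move(dir→east)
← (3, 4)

→ maze.sense(dir→south)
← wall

→ maze.sense(dir→north)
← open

→ stack.push(x→north)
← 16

→ maze.move(dir→north)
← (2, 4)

→ maze.sense(dir→north)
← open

→ stack.push(x→north)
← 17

→ maze.move(dir→north)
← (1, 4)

→ maze.sense(dir→north)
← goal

→ maze.move(dir→north)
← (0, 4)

Answer: (0, 4)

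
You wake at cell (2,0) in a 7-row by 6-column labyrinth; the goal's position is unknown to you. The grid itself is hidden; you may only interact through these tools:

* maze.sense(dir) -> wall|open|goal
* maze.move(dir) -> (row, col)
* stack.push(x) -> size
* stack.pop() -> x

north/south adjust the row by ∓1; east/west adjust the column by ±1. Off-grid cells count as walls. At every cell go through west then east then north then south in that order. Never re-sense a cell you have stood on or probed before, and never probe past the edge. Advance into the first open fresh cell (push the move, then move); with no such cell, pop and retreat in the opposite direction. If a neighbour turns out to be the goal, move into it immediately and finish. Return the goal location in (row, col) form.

I use maze.sense with dir='east', → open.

Calling stack.push with x='east', which returns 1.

I run maze.move with dir='east', which returns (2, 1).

I call maze.sense with dir='east', and see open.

I try stack.push with x='east', → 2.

Next I call maze.move with dir='east', : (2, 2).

I invoke maze.sense with dir='east', → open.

I try stack.push with x='east', and see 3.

Now I run maze.move with dir='east', → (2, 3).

Calling maze.sense with dir='east', → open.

Invoking stack.push with x='east', → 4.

I use maze.move with dir='east', yielding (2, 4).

Invoking maze.sense with dir='east', yielding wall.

I invoke maze.sense with dir='north', → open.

I run stack.push with x='north', which returns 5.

Next I call maze.move with dir='north', : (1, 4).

I run maze.sense with dir='west', giving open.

Calling stack.push with x='west', : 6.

Invoking maze.move with dir='west', : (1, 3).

I use maze.sense with dir='west', and see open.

Next I call stack.push with x='west', → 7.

I call maze.move with dir='west', — result: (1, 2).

Calling maze.sense with dir='west', yielding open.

Using stack.push with x='west', → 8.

Calling maze.move with dir='west', giving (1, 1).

Then maze.sense with dir='west', → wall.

Invoking maze.sense with dir='north', and observe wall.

Invoking stack.pop(), giving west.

I use maze.move with dir='east', and observe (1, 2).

I call maze.sense with dir='north', and see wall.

I use stack.pop, → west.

I invoke maze.move with dir='east', → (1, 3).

Invoking maze.sense with dir='north', : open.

I try stack.push with x='north', and see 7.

Then maze.move with dir='north', and get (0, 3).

Now I run maze.sense with dir='east', — result: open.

I run stack.push with x='east', — result: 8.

I try maze.move with dir='east', and get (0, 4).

I invoke maze.sense with dir='east', and get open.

I try stack.push with x='east', and observe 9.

I run maze.move with dir='east', : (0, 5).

Then maze.sense with dir='south', yielding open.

Then stack.push with x='south', and observe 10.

Then maze.move with dir='south', — result: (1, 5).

Then stack.pop, which returns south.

I invoke maze.move with dir='north', : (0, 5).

Next I call stack.pop, yielding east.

I use maze.move with dir='west', → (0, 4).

I run stack.pop, yielding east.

I run maze.move with dir='west', → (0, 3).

I use stack.pop(), — result: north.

Next I call maze.move with dir='south', giving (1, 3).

I try stack.pop, — result: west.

Using maze.move with dir='east', → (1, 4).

Calling stack.pop, which returns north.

I try maze.move with dir='south', → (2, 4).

Next I call maze.sense with dir='south', and get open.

Then stack.push with x='south', → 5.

Then maze.move with dir='south', yielding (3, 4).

Now I run maze.sense with dir='west', — result: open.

Invoking stack.push with x='west', and observe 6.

Next I call maze.move with dir='west', which returns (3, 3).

Using maze.sense with dir='west', which returns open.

Next I call stack.push with x='west', and observe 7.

Now I run maze.move with dir='west', and observe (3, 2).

Invoking maze.sense with dir='west', giving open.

Then stack.push with x='west', and observe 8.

Using maze.move with dir='west', — result: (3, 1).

I try maze.sense with dir='west', yielding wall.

Next I call maze.sense with dir='south', and get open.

Next I call stack.push with x='south', : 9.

Calling maze.move with dir='south', and get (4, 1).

I try maze.sense with dir='west', : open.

Next I call stack.push with x='west', — result: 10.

Now I run maze.move with dir='west', yielding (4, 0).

Calling maze.sense with dir='south', which returns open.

I call stack.push with x='south', : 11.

I call maze.move with dir='south', and observe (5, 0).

I run maze.sense with dir='east', giving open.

I call stack.push with x='east', — result: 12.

Next I call maze.move with dir='east', giving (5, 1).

Next I call maze.sense with dir='east', and get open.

Now I run stack.push with x='east', yielding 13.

I use maze.move with dir='east', → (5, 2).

Using maze.sense with dir='east', : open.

Calling stack.push with x='east', giving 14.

Using maze.move with dir='east', and see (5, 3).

Then maze.sense with dir='east', which returns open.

Using stack.push with x='east', and get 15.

Using maze.move with dir='east', → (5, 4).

I use maze.sense with dir='east', giving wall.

Next I call maze.sense with dir='north', : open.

I invoke stack.push with x='north', and observe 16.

I try maze.move with dir='north', → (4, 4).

Using maze.sense with dir='west', and get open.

I use stack.push with x='west', → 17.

Then maze.move with dir='west', — result: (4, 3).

Invoking maze.sense with dir='west', → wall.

Then stack.pop, → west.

Calling maze.move with dir='east', and get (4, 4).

Next I call maze.sense with dir='east', yielding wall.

I call stack.pop(), and get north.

Next I call maze.move with dir='south', and get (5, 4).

Invoking maze.sense with dir='south', and get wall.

I run stack.pop, : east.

Next I call maze.move with dir='west', giving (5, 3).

I call maze.sense with dir='south', → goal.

I invoke maze.move with dir='south', → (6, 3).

Answer: (6, 3)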